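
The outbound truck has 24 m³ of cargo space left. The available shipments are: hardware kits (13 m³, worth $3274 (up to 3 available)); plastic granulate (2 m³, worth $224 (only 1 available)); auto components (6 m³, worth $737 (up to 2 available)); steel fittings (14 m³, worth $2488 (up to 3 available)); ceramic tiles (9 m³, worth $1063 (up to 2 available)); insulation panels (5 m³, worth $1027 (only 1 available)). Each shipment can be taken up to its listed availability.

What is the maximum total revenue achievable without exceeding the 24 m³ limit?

5038

The ratio ordering already packs tightly: hardware kits + auto components + insulation panels, 24 m³, 5038.
No other feasible combination exceeds 5038.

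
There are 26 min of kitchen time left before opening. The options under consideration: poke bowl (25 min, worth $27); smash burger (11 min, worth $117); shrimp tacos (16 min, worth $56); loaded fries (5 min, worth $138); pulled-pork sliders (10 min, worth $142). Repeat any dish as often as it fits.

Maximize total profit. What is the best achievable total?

690

Density check — loaded fries 27.60, pulled-pork sliders 14.20, smash burger 10.64, shrimp tacos 3.50 are the best per min.
The ratio ordering already packs tightly: 5×loaded fries, 25 min, 690.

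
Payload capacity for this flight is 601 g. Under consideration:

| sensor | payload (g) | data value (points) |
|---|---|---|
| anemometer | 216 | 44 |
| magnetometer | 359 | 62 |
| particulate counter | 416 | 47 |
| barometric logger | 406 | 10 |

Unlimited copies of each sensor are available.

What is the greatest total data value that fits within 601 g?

106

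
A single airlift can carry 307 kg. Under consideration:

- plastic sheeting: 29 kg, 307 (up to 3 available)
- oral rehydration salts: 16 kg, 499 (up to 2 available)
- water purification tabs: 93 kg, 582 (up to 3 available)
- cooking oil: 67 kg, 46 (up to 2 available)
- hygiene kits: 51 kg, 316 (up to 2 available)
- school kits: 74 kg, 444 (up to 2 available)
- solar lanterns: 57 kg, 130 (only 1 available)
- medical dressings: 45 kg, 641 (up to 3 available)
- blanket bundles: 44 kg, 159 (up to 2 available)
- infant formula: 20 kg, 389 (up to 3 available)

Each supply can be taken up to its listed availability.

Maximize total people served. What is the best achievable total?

Ranking by ratio (people served/kg): oral rehydration salts 31.19, infant formula 19.45, medical dressings 14.24, plastic sheeting 10.59.
The ratio heuristic lands on 2×plastic sheeting + 2×oral rehydration salts + 3×medical dressings + 3×infant formula (4702) but leaves 22 kg idle.
Replace plastic sheeting with hygiene kits: the trade gains 9 net, giving 4711 at 307 kg.

4711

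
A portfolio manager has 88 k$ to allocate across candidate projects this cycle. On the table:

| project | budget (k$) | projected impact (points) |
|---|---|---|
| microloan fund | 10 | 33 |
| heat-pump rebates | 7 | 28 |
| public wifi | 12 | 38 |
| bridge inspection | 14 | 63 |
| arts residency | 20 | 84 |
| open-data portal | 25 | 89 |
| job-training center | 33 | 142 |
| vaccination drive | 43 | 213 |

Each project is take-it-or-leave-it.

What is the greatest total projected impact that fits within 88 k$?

The ratio heuristic lands on heat-pump rebates + bridge inspection + arts residency + vaccination drive (388) but leaves 4 k$ idle.
The 7 k$ tied up in heat-pump rebates is better spent on microloan fund — total rises to 393 (87 k$).

393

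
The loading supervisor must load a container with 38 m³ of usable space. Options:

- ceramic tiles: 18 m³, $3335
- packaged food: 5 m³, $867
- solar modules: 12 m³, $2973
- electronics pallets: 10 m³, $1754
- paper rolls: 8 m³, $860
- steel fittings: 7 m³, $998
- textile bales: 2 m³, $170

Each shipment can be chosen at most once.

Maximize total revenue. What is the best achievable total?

7345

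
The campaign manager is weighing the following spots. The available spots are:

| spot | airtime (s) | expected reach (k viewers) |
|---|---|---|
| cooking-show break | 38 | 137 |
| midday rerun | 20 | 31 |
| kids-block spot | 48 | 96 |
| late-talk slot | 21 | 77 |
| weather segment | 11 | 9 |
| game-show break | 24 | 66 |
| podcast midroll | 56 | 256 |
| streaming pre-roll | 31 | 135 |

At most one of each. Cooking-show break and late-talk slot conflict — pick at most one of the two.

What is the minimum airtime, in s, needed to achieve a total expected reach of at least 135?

31

Look for the lowest-airtime combination reaching 135.
streaming pre-roll reaches 135 using 31 s.
Below 31 s the best achievable stays under 135.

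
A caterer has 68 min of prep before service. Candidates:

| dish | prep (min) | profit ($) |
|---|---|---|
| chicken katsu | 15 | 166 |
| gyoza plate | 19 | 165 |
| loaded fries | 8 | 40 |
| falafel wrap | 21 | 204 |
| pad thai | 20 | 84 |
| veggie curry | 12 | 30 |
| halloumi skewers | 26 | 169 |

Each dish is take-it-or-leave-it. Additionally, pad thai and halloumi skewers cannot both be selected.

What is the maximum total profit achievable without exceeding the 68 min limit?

575

Taking chicken katsu + gyoza plate + loaded fries + falafel wrap: 63 min used, 575 in profit.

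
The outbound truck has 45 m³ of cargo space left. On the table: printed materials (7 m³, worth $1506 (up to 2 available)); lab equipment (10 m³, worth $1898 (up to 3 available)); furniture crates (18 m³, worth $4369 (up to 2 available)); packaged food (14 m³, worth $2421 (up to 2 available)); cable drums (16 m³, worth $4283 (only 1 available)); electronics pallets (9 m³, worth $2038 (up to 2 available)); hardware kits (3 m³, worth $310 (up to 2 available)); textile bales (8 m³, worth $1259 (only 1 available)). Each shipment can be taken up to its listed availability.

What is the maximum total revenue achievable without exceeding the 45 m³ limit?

10776

Density check — cable drums 267.69, furniture crates 242.72, electronics pallets 226.44 are the best per m³.
A density-first pass picks furniture crates + cable drums + electronics pallets — 10690 at 43 m³.
Dropping cable drums frees 16 m³; slotting in furniture crates (18 m³) lifts the total to 10776 at 45 m³.
No other feasible combination exceeds 10776.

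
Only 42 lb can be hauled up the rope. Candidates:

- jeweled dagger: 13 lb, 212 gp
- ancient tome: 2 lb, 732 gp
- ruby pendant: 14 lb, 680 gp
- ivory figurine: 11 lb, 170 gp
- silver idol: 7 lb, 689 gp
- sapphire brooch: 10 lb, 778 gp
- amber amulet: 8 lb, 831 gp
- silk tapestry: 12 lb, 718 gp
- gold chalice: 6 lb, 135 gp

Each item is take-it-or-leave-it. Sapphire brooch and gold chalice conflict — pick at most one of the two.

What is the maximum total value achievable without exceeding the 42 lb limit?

3748

Ancient tome + silver idol + sapphire brooch + amber amulet + silk tapestry uses 39 of the 42 lb and totals 3748.
An exhaustive check of the 512 subsets confirms 3748.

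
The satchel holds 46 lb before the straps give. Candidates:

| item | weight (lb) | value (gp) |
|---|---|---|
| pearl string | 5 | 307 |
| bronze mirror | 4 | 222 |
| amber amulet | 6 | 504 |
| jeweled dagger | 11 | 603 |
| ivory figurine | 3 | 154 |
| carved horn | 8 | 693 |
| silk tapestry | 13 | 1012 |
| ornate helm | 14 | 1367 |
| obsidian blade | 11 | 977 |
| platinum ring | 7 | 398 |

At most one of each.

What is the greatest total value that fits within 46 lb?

Taking the top-ratio items first gives pearl string + amber amulet + carved horn + ornate helm + obsidian blade for 3848 (44 lb).
The 11 lb tied up in pearl string and amber amulet is better spent on silk tapestry — total rises to 4049 (46 lb).

4049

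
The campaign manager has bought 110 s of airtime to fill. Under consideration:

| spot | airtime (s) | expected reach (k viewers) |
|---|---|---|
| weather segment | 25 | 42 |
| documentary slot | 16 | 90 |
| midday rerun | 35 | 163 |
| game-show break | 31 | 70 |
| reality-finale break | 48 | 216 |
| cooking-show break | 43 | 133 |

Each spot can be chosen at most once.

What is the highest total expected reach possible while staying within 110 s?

469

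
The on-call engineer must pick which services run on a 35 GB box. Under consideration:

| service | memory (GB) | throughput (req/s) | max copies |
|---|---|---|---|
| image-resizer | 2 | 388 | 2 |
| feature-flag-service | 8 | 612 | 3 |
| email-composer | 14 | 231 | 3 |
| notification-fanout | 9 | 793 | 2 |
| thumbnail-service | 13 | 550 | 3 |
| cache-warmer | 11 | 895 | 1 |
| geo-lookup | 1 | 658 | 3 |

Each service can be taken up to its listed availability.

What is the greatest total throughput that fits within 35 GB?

5050

Density check — geo-lookup 658.00, image-resizer 194.00, notification-fanout 88.11, cache-warmer 81.36 are the best per GB.
The ratio heuristic lands on 2×image-resizer + feature-flag-service + 2×notification-fanout + 3×geo-lookup (4948) but leaves 2 GB idle.
The 9 GB tied up in notification-fanout is better spent on cache-warmer — total rises to 5050 (35 GB).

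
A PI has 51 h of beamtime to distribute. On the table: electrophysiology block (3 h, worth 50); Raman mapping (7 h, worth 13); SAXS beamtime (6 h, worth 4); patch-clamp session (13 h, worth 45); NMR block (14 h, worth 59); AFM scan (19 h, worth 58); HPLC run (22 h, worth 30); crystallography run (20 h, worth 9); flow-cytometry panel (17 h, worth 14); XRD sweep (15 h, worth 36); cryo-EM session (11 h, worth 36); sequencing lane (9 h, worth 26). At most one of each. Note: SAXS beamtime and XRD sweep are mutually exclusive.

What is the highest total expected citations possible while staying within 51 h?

216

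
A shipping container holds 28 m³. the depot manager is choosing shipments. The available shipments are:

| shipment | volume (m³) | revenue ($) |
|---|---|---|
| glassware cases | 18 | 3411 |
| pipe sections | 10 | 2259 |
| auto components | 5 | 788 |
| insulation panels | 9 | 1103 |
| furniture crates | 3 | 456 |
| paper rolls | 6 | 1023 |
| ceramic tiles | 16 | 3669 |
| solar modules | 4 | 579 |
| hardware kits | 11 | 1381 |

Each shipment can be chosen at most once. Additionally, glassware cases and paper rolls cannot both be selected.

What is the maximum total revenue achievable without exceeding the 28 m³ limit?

By revenue per m³: ceramic tiles 229.31, pipe sections 225.90, glassware cases 189.50, paper rolls 170.50 lead.
Best packing: pipe sections + ceramic tiles — 26 m³, 5928 total.
Runner-up glassware cases + pipe sections tops out at 5670.

5928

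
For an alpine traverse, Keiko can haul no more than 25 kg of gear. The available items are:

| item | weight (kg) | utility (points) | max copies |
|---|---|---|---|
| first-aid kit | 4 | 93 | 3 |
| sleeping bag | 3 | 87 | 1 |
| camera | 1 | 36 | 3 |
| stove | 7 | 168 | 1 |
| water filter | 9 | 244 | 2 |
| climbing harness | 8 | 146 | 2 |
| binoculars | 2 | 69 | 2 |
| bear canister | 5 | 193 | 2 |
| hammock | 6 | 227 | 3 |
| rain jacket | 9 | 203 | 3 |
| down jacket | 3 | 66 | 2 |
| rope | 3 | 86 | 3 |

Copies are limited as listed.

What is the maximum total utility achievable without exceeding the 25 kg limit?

948

Best packing: 3×camera + 2×bear canister + 2×hammock — 25 kg, 948 total.
No other feasible combination exceeds 948.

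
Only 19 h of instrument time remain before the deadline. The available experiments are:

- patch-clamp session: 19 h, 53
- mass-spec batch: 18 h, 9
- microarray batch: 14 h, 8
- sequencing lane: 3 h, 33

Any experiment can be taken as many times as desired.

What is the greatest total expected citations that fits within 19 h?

Density check — sequencing lane 11.00, patch-clamp session 2.79, microarray batch 0.57, mass-spec batch 0.50 are the best per h.
The ratio ordering already packs tightly: 6×sequencing lane, 18 h, 198.
Every other selection either busts 19 h or fails to beat 198.

198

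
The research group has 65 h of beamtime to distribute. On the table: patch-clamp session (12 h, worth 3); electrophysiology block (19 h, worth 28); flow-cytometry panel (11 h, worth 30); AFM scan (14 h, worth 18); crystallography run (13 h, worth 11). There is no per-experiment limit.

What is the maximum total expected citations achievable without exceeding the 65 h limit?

150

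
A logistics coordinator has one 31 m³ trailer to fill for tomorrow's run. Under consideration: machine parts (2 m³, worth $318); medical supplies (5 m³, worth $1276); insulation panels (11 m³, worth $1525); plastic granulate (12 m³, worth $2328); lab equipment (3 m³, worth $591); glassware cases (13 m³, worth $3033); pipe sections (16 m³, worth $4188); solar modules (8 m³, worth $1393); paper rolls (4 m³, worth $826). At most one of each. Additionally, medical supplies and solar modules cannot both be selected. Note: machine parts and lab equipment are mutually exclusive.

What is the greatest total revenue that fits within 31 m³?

7539

Density check — pipe sections 261.75, medical supplies 255.20, glassware cases 233.31 are the best per m³.
Taking machine parts + glassware cases + pipe sections: 31 m³ used, 7539 in revenue.
Every other selection either busts 31 m³ or breaks a pairing rule or fails to beat 7539.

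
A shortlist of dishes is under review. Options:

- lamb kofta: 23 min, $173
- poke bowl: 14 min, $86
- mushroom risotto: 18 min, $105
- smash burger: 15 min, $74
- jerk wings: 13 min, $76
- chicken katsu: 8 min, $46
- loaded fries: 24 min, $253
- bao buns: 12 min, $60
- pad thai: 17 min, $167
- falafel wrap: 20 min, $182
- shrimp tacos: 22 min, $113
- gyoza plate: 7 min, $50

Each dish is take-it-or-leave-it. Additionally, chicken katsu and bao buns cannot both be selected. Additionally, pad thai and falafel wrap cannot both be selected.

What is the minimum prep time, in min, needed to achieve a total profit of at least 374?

Need the lightest bundle worth ≥ 374.
loaded fries + pad thai: 420 profit at 41 min.
Any bundle with less than 41 min falls short of 374.

41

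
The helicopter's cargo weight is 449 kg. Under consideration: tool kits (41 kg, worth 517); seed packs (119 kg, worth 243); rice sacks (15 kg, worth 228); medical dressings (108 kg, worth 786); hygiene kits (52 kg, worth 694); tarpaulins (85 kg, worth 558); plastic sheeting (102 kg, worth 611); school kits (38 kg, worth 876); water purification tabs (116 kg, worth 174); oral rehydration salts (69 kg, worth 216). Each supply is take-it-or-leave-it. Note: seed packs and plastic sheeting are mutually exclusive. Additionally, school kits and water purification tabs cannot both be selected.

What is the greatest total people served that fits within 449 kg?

4270

Ranking by ratio (people served/kg): school kits 23.05, rice sacks 15.20, hygiene kits 13.35, tool kits 12.61.
The ratio ordering already packs tightly: tool kits + rice sacks + medical dressings + hygiene kits + tarpaulins + plastic sheeting + school kits, 441 kg, 4270.
The closest alternative, tool kits + medical dressings + hygiene kits + tarpaulins + plastic sheeting + school kits, reaches only 4042.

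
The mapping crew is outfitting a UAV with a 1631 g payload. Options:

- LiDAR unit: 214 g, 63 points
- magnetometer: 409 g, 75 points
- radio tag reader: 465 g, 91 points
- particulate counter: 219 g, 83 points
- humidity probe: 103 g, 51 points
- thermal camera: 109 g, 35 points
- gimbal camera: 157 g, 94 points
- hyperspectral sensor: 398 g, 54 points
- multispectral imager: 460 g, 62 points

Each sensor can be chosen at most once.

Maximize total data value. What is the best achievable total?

A density-first pass picks LiDAR unit + radio tag reader + particulate counter + humidity probe + thermal camera + gimbal camera — 417 at 1267 g.
Dropping thermal camera frees 109 g; slotting in magnetometer (409 g) lifts the total to 457 at 1567 g.

457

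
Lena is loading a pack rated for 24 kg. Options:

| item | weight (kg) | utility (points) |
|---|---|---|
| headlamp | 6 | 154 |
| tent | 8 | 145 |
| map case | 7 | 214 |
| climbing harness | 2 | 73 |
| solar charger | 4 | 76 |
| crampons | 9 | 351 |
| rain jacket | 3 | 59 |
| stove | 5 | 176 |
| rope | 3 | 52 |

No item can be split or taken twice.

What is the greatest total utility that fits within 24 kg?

814

Taking map case + climbing harness + crampons + stove: 23 kg used, 814 in utility.
Next best is map case + crampons + rain jacket + stove at 800 (24 kg) — short by 14.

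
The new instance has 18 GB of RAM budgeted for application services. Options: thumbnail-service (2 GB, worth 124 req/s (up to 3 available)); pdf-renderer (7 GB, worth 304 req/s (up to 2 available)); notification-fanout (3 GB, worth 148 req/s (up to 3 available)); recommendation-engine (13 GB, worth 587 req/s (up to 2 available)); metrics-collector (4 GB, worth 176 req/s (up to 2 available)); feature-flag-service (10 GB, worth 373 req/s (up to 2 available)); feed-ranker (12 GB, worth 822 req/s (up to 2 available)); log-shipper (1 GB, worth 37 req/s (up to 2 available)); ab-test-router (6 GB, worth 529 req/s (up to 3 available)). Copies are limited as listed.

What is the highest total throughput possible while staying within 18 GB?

3×ab-test-router uses 18 of the 18 GB and totals 1587.

1587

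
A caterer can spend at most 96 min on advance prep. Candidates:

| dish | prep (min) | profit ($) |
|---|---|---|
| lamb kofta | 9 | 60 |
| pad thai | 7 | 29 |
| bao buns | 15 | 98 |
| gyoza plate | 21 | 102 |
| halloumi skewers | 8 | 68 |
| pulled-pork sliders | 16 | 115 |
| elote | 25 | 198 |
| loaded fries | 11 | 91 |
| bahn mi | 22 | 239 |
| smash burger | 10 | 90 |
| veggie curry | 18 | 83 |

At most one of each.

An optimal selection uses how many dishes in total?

Optimal total is 808.
One optimal bundle: bao buns + halloumi skewers + pulled-pork sliders + elote + bahn mi + smash burger (96 min).
Every optimal selection uses 6 dishes.

6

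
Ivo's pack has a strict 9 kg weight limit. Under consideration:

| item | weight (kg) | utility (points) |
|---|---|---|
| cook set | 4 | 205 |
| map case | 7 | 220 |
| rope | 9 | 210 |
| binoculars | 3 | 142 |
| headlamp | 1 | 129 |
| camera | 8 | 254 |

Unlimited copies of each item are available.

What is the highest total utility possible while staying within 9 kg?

The ratio ordering already packs tightly: 9×headlamp, 9 kg, 1161.
That's the maximum — no swap from here does better than 1161.

1161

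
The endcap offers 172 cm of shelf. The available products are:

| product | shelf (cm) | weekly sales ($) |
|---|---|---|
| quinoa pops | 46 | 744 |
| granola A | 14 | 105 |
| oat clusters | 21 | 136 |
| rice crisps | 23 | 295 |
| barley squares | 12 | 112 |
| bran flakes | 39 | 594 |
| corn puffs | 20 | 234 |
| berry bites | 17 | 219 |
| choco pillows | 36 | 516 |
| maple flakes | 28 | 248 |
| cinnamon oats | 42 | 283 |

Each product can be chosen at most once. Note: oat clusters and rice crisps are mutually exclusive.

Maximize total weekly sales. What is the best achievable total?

2419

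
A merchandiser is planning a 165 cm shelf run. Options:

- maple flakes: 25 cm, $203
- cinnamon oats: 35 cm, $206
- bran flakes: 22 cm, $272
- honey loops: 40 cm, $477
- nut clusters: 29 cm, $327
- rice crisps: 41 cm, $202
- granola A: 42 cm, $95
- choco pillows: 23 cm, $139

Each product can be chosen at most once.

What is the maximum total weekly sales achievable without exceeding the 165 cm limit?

1485

Filling by ratio: maple flakes + bran flakes + honey loops + nut clusters + choco pillows for 1418, with 26 cm left unused.
The 23 cm tied up in choco pillows is better spent on cinnamon oats — total rises to 1485 (151 cm).
Every other selection either busts 165 cm or fails to beat 1485.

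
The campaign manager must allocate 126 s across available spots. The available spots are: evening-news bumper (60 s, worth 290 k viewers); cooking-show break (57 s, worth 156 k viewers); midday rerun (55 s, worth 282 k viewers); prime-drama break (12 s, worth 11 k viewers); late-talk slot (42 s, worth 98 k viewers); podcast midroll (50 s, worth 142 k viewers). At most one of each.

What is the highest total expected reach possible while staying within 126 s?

572

Taking evening-news bumper + midday rerun: 115 s used, 572 in expected reach.
Nothing else within 126 s beats 572.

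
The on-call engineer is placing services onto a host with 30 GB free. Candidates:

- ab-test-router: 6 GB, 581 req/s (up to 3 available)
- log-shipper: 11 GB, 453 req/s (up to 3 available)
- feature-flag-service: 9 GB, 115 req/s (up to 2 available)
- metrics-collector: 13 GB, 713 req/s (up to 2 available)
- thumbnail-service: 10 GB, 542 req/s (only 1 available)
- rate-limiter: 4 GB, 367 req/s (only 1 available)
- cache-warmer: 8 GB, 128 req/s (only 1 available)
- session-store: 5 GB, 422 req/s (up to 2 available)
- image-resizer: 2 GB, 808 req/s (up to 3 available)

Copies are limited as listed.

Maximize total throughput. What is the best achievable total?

4589

Filling by ratio: 3×ab-test-router + rate-limiter + 3×image-resizer for 4534, with 2 GB left unused.
Dropping rate-limiter frees 4 GB; slotting in session-store (5 GB) lifts the total to 4589 at 29 GB.
That's the maximum — no swap from here does better than 4589.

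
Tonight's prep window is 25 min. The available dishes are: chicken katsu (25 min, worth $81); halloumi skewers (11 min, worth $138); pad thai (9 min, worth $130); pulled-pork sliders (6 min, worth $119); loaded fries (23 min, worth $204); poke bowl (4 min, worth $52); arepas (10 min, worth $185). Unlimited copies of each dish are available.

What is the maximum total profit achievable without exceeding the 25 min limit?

476

4×pulled-pork sliders uses 24 of the 25 min and totals 476.
Nothing else within 25 min beats 476.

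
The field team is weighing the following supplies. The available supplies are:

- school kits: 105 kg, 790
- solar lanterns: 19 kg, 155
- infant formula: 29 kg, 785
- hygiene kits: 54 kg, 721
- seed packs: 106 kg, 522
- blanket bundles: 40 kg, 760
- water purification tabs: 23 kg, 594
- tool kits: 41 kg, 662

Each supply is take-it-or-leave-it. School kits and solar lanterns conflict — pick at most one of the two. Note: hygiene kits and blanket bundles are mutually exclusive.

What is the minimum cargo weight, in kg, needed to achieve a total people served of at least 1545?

Minimise kg subject to total people served ≥ 1545.
infant formula + blanket bundles reaches 1545 using 69 kg.
Any bundle with less than 69 kg falls short of 1545.

69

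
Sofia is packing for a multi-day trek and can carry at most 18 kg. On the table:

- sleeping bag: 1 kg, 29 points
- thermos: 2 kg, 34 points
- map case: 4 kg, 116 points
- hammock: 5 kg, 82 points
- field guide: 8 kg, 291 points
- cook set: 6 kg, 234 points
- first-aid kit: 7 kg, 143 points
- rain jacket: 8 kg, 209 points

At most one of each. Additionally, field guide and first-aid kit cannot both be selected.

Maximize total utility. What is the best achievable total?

Taking the top-ratio items first gives sleeping bag + thermos + field guide + cook set for 588 (17 kg).
Dropping sleeping bag and thermos frees 3 kg; slotting in map case (4 kg) lifts the total to 641 at 18 kg.

641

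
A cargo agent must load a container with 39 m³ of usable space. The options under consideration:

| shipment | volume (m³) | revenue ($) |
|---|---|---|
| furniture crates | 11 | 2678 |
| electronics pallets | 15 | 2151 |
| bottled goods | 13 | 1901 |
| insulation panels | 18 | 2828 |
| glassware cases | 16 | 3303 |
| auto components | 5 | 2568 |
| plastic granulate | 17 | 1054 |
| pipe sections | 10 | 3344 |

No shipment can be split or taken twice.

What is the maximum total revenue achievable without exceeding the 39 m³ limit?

10491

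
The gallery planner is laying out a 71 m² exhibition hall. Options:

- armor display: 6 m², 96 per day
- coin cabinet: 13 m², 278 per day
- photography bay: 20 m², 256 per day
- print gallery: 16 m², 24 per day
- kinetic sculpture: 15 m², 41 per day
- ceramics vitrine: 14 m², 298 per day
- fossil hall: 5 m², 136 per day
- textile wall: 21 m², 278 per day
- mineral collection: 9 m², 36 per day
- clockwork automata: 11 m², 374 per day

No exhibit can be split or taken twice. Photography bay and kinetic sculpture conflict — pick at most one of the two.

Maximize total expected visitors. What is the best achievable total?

1460

Best packing: armor display + coin cabinet + ceramics vitrine + fossil hall + textile wall + clockwork automata — 70 m², 1460 total.
An exhaustive check of the 1024 subsets confirms 1460.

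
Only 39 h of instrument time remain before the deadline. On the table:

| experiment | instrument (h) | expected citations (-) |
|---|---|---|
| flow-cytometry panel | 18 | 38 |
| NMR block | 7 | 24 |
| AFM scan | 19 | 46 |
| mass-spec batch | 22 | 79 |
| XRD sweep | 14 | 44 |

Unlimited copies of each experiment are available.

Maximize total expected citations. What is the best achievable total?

127

Ranking by ratio (expected citations/h): mass-spec batch 3.59, NMR block 3.43, XRD sweep 3.14.
Taking 2×NMR block + mass-spec batch: 36 h used, 127 in expected citations.
That's the maximum — no swap from here does better than 127.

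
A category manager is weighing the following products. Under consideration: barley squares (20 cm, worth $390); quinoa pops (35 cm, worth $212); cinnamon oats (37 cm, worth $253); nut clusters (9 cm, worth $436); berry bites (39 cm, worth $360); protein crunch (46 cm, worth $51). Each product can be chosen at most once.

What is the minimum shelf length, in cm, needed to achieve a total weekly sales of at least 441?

29

Minimise cm subject to total weekly sales ≥ 441.
barley squares + nut clusters: 826 weekly sales at 29 cm.
No combination under 29 cm hits 441.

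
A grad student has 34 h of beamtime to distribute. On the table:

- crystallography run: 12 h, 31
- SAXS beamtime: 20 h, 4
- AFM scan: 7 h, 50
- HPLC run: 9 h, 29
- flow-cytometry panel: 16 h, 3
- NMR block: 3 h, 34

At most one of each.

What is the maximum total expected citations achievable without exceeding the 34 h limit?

Taking crystallography run + AFM scan + HPLC run + NMR block: 31 h used, 144 in expected citations.
Next best is crystallography run + AFM scan + NMR block at 115 (22 h) — short by 29.

144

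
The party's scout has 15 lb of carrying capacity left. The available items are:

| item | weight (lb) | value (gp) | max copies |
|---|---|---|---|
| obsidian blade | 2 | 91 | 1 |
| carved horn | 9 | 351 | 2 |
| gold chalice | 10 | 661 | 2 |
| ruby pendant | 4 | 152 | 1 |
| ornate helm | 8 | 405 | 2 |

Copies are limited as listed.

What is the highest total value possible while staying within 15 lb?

813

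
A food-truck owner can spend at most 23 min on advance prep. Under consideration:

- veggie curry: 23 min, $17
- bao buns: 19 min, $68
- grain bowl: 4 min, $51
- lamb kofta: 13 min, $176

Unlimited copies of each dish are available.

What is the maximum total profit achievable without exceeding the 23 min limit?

2×grain bowl + lamb kofta uses 21 of the 23 min and totals 278.
Every other selection either busts 23 min or fails to beat 278.

278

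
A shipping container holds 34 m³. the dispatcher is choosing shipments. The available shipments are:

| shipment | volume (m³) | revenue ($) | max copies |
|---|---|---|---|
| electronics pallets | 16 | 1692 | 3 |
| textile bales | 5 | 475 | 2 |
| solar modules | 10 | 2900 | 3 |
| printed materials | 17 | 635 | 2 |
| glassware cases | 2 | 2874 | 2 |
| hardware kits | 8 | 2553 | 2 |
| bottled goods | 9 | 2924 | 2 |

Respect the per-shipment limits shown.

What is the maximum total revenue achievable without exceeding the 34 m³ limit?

14496

By revenue per m³: glassware cases 1437.00, bottled goods 324.89, hardware kits 319.12 lead.
A density-first pass picks 2×glassware cases + hardware kits + 2×bottled goods — 14149 at 30 m³.
The 8 m³ tied up in hardware kits is better spent on solar modules — total rises to 14496 (32 m³).
Every other selection either busts 34 m³ or exceeds an availability limit or fails to beat 14496.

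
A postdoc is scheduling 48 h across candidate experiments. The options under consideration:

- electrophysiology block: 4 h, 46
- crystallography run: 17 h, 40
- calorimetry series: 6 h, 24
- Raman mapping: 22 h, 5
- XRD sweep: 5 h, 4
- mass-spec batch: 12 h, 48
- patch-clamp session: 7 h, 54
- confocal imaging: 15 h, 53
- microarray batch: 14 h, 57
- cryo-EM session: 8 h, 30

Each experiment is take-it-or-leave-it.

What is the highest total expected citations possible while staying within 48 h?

Greedy by ratio would take electrophysiology block + calorimetry series + XRD sweep + mass-spec batch + patch-clamp session + microarray batch: 48 h used, total 233.
A better packing is electrophysiology block + patch-clamp session + confocal imaging + microarray batch + cryo-EM session: 48 h, total 240.
No other feasible combination exceeds 240.

240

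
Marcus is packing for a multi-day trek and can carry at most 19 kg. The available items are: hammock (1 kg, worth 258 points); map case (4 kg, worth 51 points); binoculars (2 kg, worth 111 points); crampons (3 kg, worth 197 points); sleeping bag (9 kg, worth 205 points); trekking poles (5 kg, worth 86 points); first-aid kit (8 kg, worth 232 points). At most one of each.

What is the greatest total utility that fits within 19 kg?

Ranking by ratio (utility/kg): hammock 258.00, crampons 65.67, binoculars 55.50, first-aid kit 29.00.
The ratio ordering already packs tightly: hammock + binoculars + crampons + trekking poles + first-aid kit, 19 kg, 884.
The closest alternative, hammock + map case + binoculars + crampons + first-aid kit, reaches only 849.

884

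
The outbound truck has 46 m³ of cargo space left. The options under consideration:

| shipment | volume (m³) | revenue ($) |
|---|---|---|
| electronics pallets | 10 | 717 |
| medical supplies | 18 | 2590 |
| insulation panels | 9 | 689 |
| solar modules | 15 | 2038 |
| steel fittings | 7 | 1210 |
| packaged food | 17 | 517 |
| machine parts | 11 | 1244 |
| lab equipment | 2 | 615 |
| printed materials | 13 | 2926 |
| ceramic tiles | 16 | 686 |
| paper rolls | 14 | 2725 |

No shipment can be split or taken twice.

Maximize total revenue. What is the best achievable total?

Density check — lab equipment 307.50, printed materials 225.08, paper rolls 194.64 are the best per m³.
Greedy by ratio would take insulation panels + steel fittings + lab equipment + printed materials + paper rolls: 45 m³ used, total 8165.
Replace insulation panels and steel fittings with solar modules: the trade gains 139 net, giving 8304 at 44 m³.
Next best is medical supplies + printed materials + paper rolls at 8241 (45 m³) — short by 63.

8304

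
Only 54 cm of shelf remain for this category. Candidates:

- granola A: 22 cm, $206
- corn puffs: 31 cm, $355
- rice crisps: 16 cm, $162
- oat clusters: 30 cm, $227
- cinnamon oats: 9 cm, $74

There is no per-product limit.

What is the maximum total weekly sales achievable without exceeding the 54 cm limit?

By weekly sales per cm: corn puffs 11.45, rice crisps 10.12, granola A 9.36 lead.
Filling by ratio: corn puffs + rice crisps for 517, with 7 cm left unused.
The 16 cm tied up in rice crisps is better spent on granola A — total rises to 561 (53 cm).
No other feasible combination exceeds 561.

561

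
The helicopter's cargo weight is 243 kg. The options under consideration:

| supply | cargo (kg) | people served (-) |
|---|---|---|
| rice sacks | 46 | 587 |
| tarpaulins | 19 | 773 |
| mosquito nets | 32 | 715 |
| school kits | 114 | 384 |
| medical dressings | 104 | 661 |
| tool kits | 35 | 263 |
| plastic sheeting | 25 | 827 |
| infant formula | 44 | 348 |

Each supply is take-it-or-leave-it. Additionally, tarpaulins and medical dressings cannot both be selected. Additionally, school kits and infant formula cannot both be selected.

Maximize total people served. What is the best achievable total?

Ranking by ratio (people served/kg): tarpaulins 40.68, plastic sheeting 33.08, mosquito nets 22.34.
Taking rice sacks + tarpaulins + mosquito nets + tool kits + plastic sheeting + infant formula: 201 kg used, 3513 in people served.
The spare 42 kg is too small for any remaining supply, and no feasible exchange beats 3513.

3513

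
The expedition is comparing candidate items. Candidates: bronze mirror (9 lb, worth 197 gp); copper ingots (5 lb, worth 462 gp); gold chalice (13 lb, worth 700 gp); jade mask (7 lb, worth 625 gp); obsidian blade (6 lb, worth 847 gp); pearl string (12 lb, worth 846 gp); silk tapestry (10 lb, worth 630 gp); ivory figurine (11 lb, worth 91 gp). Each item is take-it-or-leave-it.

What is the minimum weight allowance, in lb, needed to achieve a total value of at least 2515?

Minimise lb subject to total value ≥ 2515.
copper ingots + jade mask + obsidian blade + silk tapestry: 2564 value at 28 lb.
Any bundle with less than 28 lb falls short of 2515.

28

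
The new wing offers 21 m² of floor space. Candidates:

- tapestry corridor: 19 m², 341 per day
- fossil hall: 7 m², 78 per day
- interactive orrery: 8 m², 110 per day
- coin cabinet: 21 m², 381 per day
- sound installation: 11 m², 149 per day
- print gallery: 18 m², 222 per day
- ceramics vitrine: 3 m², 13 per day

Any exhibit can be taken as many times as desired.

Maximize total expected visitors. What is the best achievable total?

Best packing: coin cabinet — 21 m², 381 total.
Nothing else within 21 m² beats 381.

381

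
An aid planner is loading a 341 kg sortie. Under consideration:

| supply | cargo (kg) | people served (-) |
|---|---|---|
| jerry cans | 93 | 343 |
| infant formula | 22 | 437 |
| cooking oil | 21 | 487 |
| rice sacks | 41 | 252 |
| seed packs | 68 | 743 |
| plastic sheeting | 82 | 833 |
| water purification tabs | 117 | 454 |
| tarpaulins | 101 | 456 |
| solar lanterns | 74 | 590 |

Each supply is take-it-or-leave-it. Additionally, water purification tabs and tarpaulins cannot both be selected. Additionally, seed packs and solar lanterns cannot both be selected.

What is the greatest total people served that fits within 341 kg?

3208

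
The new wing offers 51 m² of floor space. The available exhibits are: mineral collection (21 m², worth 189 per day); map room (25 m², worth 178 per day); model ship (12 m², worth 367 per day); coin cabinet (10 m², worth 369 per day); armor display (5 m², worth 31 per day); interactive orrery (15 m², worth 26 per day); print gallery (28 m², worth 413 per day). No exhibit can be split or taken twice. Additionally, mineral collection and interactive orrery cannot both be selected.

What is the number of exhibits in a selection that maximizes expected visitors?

3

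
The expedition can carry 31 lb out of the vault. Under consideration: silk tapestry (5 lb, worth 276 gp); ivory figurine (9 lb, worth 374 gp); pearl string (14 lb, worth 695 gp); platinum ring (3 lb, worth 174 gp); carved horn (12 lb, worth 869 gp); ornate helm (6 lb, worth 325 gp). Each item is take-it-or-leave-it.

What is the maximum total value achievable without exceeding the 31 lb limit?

Taking the top-ratio items first gives silk tapestry + platinum ring + carved horn + ornate helm for 1644 (26 lb).
Replace platinum ring and ornate helm with pearl string: the trade gains 196 net, giving 1840 at 31 lb.

1840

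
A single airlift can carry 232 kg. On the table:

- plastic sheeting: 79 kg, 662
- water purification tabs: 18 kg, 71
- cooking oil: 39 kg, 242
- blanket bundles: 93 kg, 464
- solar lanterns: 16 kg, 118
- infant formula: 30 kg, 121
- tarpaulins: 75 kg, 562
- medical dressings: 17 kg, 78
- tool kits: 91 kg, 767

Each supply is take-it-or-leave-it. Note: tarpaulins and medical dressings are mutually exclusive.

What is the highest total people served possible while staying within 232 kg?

Best packing: plastic sheeting + cooking oil + solar lanterns + tool kits — 225 kg, 1789 total.
Nothing else feasible within 232 kg beats 1789.

1789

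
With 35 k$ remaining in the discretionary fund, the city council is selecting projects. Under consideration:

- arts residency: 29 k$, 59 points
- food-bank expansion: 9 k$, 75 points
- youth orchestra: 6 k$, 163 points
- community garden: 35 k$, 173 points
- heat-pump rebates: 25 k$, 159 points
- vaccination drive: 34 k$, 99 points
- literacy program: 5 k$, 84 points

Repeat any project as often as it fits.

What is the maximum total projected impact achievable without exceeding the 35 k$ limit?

899

By projected impact per k$: youth orchestra 27.17, literacy program 16.80, food-bank expansion 8.33, heat-pump rebates 6.36 lead.
Taking 5×youth orchestra + literacy program: 35 k$ used, 899 in projected impact.
No other feasible combination exceeds 899.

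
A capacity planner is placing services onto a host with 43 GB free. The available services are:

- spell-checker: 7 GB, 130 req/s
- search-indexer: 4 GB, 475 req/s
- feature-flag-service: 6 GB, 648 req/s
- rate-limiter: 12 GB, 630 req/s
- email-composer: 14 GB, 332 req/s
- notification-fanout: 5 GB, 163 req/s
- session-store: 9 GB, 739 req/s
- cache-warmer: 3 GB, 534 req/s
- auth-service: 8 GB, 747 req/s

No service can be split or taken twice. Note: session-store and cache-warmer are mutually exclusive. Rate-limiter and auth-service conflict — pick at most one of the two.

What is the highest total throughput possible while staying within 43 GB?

Ranking by ratio (throughput/GB): cache-warmer 178.00, search-indexer 118.75, feature-flag-service 108.00.
Best packing: search-indexer + feature-flag-service + email-composer + session-store + auth-service — 41 GB, 2941 total.
Every other selection either busts 43 GB or breaks a pairing rule or fails to beat 2941.

2941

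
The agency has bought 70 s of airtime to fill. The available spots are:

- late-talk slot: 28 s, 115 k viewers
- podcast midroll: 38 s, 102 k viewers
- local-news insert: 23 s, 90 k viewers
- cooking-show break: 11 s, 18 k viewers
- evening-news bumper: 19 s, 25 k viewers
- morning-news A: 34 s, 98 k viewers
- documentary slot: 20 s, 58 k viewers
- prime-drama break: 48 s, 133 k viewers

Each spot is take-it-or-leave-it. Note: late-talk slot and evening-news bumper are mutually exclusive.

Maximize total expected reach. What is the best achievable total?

By expected reach per s: late-talk slot 4.11, local-news insert 3.91, documentary slot 2.90, morning-news A 2.88 lead.
Best packing: late-talk slot + local-news insert + cooking-show break — 62 s, 223 total.
Runner-up late-talk slot + podcast midroll tops out at 217.

223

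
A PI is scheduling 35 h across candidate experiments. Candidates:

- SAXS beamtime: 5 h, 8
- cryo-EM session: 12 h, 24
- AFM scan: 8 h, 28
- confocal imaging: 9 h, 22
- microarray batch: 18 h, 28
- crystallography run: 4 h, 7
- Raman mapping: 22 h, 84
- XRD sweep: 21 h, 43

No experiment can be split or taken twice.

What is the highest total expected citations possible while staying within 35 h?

120

The ratio heuristic lands on AFM scan + crystallography run + Raman mapping (119) but leaves 1 h idle.
The 4 h tied up in crystallography run is better spent on SAXS beamtime — total rises to 120 (35 h).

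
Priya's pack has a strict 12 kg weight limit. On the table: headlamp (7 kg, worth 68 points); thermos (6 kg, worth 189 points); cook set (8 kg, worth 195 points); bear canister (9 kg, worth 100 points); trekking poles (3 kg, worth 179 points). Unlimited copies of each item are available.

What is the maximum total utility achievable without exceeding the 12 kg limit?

716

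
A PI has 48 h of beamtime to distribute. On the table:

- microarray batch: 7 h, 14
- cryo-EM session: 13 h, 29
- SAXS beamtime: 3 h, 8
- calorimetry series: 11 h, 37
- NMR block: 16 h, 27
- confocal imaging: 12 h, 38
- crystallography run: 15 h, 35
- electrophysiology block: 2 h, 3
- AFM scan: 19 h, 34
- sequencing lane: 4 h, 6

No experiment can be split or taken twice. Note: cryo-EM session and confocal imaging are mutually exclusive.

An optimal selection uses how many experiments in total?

Optimal total is 132.
For example microarray batch + SAXS beamtime + calorimetry series + confocal imaging + crystallography run achieves it, using 48 h.
Every optimal selection uses 5 experiments.

5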